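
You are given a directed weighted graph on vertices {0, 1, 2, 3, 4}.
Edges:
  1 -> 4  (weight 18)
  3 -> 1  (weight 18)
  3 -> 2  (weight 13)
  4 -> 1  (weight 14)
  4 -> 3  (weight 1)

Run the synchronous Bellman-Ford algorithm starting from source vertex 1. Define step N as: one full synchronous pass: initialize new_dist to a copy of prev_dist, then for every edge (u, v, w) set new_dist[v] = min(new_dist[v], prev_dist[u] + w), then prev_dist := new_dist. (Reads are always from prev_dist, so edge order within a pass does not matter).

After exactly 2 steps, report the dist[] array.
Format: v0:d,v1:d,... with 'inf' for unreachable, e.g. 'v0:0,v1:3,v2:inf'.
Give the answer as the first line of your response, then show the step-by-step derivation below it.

v0:inf,v1:0,v2:inf,v3:19,v4:18

step 1: dist = v0:inf,v1:0,v2:inf,v3:inf,v4:18
step 2: dist = v0:inf,v1:0,v2:inf,v3:19,v4:18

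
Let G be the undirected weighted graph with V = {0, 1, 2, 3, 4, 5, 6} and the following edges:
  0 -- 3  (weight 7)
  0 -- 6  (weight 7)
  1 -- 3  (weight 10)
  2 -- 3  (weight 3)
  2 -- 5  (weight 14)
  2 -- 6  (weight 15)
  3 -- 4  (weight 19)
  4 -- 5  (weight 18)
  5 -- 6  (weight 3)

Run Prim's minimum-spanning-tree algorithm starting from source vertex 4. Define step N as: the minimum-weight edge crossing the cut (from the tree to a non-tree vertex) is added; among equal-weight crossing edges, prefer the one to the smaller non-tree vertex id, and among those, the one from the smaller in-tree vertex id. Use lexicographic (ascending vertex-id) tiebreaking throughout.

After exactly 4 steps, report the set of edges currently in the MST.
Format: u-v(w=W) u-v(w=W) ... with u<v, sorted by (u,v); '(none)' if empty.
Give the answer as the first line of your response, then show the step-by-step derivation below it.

0-3(w=7) 0-6(w=7) 4-5(w=18) 5-6(w=3)

step 1: add edge 4-5 (w=18); MST = {4-5(w=18)}
step 2: add edge 5-6 (w=3); MST = {4-5(w=18) 5-6(w=3)}
step 3: add edge 0-6 (w=7); MST = {0-6(w=7) 4-5(w=18) 5-6(w=3)}
step 4: add edge 0-3 (w=7); MST = {0-3(w=7) 0-6(w=7) 4-5(w=18) 5-6(w=3)}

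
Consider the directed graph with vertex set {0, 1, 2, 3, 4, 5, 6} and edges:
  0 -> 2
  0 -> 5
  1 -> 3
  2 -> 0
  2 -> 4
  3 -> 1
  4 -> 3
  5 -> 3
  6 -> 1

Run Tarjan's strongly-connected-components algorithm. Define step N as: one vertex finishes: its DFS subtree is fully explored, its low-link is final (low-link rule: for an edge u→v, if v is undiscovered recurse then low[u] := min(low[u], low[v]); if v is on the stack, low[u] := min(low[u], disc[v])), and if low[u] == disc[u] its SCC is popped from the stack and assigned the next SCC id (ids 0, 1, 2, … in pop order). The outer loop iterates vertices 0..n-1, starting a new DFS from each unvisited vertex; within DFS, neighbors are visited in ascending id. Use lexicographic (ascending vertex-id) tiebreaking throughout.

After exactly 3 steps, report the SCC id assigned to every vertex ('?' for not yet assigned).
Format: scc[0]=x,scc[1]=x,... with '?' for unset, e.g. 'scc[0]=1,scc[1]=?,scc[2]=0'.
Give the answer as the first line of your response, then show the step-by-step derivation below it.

scc[0]=?,scc[1]=0,scc[2]=?,scc[3]=0,scc[4]=1,scc[5]=?,scc[6]=?

step 1: low=(low[0]=0,low[1]=3,low[2]=0,low[3]=3,low[4]=2,low[5]=?,low[6]=?); scc=(scc[0]=?,scc[1]=?,scc[2]=?,scc[3]=?,scc[4]=?,scc[5]=?,scc[6]=?)
step 2: low=(low[0]=0,low[1]=3,low[2]=0,low[3]=3,low[4]=2,low[5]=?,low[6]=?); scc=(scc[0]=?,scc[1]=0,scc[2]=?,scc[3]=0,scc[4]=?,scc[5]=?,scc[6]=?)
step 3: low=(low[0]=0,low[1]=3,low[2]=0,low[3]=3,low[4]=2,low[5]=?,low[6]=?); scc=(scc[0]=?,scc[1]=0,scc[2]=?,scc[3]=0,scc[4]=1,scc[5]=?,scc[6]=?)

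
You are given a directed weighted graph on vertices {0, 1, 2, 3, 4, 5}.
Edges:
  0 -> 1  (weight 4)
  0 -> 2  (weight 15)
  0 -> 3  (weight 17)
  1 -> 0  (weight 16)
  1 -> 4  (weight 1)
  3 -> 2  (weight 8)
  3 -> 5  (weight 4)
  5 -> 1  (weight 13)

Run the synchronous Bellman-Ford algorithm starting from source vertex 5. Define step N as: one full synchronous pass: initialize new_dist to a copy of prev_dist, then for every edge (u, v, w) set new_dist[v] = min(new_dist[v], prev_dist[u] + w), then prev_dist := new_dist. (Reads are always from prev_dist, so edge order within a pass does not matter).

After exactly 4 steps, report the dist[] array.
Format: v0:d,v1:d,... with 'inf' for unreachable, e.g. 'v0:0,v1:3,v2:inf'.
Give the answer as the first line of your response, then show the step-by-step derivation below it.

v0:29,v1:13,v2:44,v3:46,v4:14,v5:0

step 1: dist = v0:inf,v1:13,v2:inf,v3:inf,v4:inf,v5:0
step 2: dist = v0:29,v1:13,v2:inf,v3:inf,v4:14,v5:0
step 3: dist = v0:29,v1:13,v2:44,v3:46,v4:14,v5:0
step 4: dist = v0:29,v1:13,v2:44,v3:46,v4:14,v5:0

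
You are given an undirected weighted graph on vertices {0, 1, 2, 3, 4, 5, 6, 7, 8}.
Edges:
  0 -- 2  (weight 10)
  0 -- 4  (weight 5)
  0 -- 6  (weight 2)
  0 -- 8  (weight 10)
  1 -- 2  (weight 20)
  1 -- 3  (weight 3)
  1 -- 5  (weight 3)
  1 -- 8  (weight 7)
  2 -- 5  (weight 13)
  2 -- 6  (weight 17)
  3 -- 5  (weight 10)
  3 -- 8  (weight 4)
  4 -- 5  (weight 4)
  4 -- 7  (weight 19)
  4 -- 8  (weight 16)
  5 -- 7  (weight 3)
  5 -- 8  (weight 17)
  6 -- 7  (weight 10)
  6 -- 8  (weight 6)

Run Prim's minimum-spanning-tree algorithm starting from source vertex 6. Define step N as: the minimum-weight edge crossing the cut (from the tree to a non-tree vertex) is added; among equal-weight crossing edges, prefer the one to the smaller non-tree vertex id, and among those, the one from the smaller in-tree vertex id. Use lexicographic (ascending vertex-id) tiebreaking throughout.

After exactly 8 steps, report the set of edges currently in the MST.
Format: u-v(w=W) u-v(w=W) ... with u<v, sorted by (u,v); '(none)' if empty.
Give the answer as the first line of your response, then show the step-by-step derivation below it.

0-2(w=10) 0-4(w=5) 0-6(w=2) 1-3(w=3) 1-5(w=3) 3-8(w=4) 4-5(w=4) 5-7(w=3)

step 1: add edge 0-6 (w=2); MST = {0-6(w=2)}
step 2: add edge 0-4 (w=5); MST = {0-4(w=5) 0-6(w=2)}
step 3: add edge 4-5 (w=4); MST = {0-4(w=5) 0-6(w=2) 4-5(w=4)}
step 4: add edge 1-5 (w=3); MST = {0-4(w=5) 0-6(w=2) 1-5(w=3) 4-5(w=4)}
step 5: add edge 1-3 (w=3); MST = {0-4(w=5) 0-6(w=2) 1-3(w=3) 1-5(w=3) 4-5(w=4)}
step 6: add edge 5-7 (w=3); MST = {0-4(w=5) 0-6(w=2) 1-3(w=3) 1-5(w=3) 4-5(w=4) 5-7(w=3)}
step 7: add edge 3-8 (w=4); MST = {0-4(w=5) 0-6(w=2) 1-3(w=3) 1-5(w=3) 3-8(w=4) 4-5(w=4) 5-7(w=3)}
step 8: add edge 0-2 (w=10); MST = {0-2(w=10) 0-4(w=5) 0-6(w=2) 1-3(w=3) 1-5(w=3) 3-8(w=4) 4-5(w=4) 5-7(w=3)}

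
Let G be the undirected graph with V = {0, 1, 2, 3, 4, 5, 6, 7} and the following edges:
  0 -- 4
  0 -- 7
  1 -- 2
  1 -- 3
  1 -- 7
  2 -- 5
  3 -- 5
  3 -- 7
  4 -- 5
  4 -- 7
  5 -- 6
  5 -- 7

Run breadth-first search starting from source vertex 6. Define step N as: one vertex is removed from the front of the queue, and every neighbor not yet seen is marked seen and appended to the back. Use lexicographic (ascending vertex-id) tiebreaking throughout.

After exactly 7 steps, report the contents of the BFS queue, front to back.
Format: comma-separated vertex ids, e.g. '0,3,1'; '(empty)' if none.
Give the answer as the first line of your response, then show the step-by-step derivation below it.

0

step 1: dequeue 6; queue=[5]; order=6
step 2: dequeue 5; queue=[2,3,4,7]; order=6,5
step 3: dequeue 2; queue=[3,4,7,1]; order=6,5,2
step 4: dequeue 3; queue=[4,7,1]; order=6,5,2,3
step 5: dequeue 4; queue=[7,1,0]; order=6,5,2,3,4
step 6: dequeue 7; queue=[1,0]; order=6,5,2,3,4,7
step 7: dequeue 1; queue=[0]; order=6,5,2,3,4,7,1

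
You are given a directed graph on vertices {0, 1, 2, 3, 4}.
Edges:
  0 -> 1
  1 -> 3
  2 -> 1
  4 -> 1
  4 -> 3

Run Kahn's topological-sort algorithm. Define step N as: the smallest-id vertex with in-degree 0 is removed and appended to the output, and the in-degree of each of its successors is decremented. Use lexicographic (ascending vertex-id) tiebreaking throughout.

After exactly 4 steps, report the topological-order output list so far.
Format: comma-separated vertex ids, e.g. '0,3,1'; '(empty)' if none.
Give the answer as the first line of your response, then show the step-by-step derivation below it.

0,2,4,1

step 1: output 0; order=[0]; indeg=(0,2,0,2,0)
step 2: output 2; order=[0,2]; indeg=(0,1,0,2,0)
step 3: output 4; order=[0,2,4]; indeg=(0,0,0,1,0)
step 4: output 1; order=[0,2,4,1]; indeg=(0,0,0,0,0)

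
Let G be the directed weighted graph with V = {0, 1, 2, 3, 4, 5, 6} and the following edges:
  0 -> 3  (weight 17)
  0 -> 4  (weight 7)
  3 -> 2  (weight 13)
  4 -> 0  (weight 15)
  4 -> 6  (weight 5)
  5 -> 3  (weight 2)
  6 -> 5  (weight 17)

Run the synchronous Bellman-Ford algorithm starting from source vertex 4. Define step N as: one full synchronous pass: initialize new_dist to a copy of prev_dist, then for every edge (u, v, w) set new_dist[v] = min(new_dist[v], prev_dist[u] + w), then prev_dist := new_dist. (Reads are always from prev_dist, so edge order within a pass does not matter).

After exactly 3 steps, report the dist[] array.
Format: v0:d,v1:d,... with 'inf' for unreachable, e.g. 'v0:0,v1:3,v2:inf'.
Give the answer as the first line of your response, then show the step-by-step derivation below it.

v0:15,v1:inf,v2:45,v3:24,v4:0,v5:22,v6:5

step 1: dist = v0:15,v1:inf,v2:inf,v3:inf,v4:0,v5:inf,v6:5
step 2: dist = v0:15,v1:inf,v2:inf,v3:32,v4:0,v5:22,v6:5
step 3: dist = v0:15,v1:inf,v2:45,v3:24,v4:0,v5:22,v6:5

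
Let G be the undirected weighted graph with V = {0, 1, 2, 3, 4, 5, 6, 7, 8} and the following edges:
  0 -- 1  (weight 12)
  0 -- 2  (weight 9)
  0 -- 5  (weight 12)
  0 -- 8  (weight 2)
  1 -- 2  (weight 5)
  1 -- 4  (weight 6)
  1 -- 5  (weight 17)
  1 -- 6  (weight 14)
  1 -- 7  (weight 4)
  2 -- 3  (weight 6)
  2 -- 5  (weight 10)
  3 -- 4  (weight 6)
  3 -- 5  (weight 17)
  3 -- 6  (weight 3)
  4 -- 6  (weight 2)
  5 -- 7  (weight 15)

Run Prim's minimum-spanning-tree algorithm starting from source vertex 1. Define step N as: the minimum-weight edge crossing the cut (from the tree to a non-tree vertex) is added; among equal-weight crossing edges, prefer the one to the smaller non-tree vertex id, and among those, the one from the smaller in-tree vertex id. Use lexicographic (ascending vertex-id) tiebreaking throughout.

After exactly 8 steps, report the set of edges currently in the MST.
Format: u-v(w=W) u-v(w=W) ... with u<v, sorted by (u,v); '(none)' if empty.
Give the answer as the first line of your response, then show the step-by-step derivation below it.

0-2(w=9) 0-8(w=2) 1-2(w=5) 1-7(w=4) 2-3(w=6) 2-5(w=10) 3-6(w=3) 4-6(w=2)

step 1: add edge 1-7 (w=4); MST = {1-7(w=4)}
step 2: add edge 1-2 (w=5); MST = {1-2(w=5) 1-7(w=4)}
step 3: add edge 2-3 (w=6); MST = {1-2(w=5) 1-7(w=4) 2-3(w=6)}
step 4: add edge 3-6 (w=3); MST = {1-2(w=5) 1-7(w=4) 2-3(w=6) 3-6(w=3)}
step 5: add edge 4-6 (w=2); MST = {1-2(w=5) 1-7(w=4) 2-3(w=6) 3-6(w=3) 4-6(w=2)}
step 6: add edge 0-2 (w=9); MST = {0-2(w=9) 1-2(w=5) 1-7(w=4) 2-3(w=6) 3-6(w=3) 4-6(w=2)}
step 7: add edge 0-8 (w=2); MST = {0-2(w=9) 0-8(w=2) 1-2(w=5) 1-7(w=4) 2-3(w=6) 3-6(w=3) 4-6(w=2)}
step 8: add edge 2-5 (w=10); MST = {0-2(w=9) 0-8(w=2) 1-2(w=5) 1-7(w=4) 2-3(w=6) 2-5(w=10) 3-6(w=3) 4-6(w=2)}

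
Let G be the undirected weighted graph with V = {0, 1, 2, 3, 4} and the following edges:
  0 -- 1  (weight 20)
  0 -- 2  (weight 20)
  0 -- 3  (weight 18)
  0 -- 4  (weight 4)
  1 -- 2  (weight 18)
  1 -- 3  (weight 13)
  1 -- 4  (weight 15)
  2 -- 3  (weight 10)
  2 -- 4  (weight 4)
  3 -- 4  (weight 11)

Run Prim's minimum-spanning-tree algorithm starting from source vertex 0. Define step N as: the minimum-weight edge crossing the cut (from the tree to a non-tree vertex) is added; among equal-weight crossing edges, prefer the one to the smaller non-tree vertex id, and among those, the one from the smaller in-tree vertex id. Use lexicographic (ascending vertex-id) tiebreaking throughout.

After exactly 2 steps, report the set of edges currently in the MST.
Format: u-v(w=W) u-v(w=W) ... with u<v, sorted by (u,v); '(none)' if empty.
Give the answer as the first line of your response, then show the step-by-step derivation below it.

0-4(w=4) 2-4(w=4)

step 1: add edge 0-4 (w=4); MST = {0-4(w=4)}
step 2: add edge 2-4 (w=4); MST = {0-4(w=4) 2-4(w=4)}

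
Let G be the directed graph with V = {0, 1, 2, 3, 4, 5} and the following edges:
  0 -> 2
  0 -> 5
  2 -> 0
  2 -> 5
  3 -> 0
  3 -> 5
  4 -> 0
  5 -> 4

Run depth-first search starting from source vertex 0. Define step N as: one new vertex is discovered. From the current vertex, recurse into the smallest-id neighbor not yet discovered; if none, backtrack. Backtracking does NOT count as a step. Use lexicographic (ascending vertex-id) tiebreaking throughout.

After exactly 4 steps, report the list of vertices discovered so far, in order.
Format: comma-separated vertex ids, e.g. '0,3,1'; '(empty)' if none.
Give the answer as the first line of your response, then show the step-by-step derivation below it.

0,2,5,4

step 1: discover 0; path=0; order=0
step 2: discover 2; path=0>2; order=0,2
step 3: discover 5; path=0>2>5; order=0,2,5
step 4: discover 4; path=0>2>5>4; order=0,2,5,4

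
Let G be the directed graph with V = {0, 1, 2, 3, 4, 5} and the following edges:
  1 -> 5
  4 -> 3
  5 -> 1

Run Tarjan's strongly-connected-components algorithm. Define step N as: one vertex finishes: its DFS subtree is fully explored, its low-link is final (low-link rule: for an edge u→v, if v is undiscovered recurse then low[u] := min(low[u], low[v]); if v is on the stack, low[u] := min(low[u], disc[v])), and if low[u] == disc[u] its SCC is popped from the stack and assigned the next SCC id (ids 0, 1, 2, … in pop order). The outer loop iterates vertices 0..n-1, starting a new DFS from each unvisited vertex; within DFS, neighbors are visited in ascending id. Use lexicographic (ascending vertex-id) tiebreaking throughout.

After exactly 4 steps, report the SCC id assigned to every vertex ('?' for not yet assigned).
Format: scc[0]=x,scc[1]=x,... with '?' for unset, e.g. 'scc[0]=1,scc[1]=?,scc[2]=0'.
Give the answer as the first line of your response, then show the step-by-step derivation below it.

scc[0]=0,scc[1]=1,scc[2]=2,scc[3]=?,scc[4]=?,scc[5]=1

step 1: low=(low[0]=0,low[1]=?,low[2]=?,low[3]=?,low[4]=?,low[5]=?); scc=(scc[0]=0,scc[1]=?,scc[2]=?,scc[3]=?,scc[4]=?,scc[5]=?)
step 2: low=(low[0]=0,low[1]=1,low[2]=?,low[3]=?,low[4]=?,low[5]=1); scc=(scc[0]=0,scc[1]=?,scc[2]=?,scc[3]=?,scc[4]=?,scc[5]=?)
step 3: low=(low[0]=0,low[1]=1,low[2]=?,low[3]=?,low[4]=?,low[5]=1); scc=(scc[0]=0,scc[1]=1,scc[2]=?,scc[3]=?,scc[4]=?,scc[5]=1)
step 4: low=(low[0]=0,low[1]=1,low[2]=3,low[3]=?,low[4]=?,low[5]=1); scc=(scc[0]=0,scc[1]=1,scc[2]=2,scc[3]=?,scc[4]=?,scc[5]=1)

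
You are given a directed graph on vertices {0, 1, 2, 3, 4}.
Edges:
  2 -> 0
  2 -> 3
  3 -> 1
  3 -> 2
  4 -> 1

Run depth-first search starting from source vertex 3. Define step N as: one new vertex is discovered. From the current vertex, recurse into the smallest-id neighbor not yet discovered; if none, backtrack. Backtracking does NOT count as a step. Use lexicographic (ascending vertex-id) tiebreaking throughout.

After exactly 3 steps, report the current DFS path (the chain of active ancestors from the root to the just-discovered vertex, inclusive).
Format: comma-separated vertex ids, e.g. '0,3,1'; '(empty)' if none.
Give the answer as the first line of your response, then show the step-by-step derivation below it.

3,2

step 1: discover 3; path=3; order=3
step 2: discover 1; path=3>1; order=3,1
step 3: discover 2; path=3>2; order=3,1,2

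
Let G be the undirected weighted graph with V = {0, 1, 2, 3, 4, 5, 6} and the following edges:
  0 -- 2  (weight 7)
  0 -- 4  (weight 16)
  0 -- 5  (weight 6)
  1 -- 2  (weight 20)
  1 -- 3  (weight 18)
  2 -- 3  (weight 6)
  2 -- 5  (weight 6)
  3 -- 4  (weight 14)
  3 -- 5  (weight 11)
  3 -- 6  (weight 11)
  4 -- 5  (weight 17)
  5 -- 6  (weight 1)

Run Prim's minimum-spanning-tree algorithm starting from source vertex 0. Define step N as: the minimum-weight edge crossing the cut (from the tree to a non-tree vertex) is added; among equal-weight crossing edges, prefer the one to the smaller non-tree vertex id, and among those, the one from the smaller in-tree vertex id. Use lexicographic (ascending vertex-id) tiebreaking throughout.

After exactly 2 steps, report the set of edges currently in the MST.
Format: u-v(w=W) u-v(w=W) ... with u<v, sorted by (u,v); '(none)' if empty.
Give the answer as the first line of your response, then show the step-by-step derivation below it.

0-5(w=6) 5-6(w=1)

step 1: add edge 0-5 (w=6); MST = {0-5(w=6)}
step 2: add edge 5-6 (w=1); MST = {0-5(w=6) 5-6(w=1)}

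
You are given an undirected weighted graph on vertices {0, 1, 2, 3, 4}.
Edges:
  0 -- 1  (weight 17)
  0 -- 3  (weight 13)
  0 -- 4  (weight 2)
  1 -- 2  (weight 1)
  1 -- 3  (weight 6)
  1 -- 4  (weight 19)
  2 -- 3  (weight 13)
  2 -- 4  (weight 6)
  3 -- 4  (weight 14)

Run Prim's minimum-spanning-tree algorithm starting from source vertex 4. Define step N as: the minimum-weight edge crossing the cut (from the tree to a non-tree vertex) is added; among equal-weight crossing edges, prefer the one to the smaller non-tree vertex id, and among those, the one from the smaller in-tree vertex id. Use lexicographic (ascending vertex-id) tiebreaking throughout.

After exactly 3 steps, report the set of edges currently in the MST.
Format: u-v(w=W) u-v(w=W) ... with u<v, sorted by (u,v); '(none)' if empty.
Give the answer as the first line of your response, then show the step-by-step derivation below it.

0-4(w=2) 1-2(w=1) 2-4(w=6)

step 1: add edge 0-4 (w=2); MST = {0-4(w=2)}
step 2: add edge 2-4 (w=6); MST = {0-4(w=2) 2-4(w=6)}
step 3: add edge 1-2 (w=1); MST = {0-4(w=2) 1-2(w=1) 2-4(w=6)}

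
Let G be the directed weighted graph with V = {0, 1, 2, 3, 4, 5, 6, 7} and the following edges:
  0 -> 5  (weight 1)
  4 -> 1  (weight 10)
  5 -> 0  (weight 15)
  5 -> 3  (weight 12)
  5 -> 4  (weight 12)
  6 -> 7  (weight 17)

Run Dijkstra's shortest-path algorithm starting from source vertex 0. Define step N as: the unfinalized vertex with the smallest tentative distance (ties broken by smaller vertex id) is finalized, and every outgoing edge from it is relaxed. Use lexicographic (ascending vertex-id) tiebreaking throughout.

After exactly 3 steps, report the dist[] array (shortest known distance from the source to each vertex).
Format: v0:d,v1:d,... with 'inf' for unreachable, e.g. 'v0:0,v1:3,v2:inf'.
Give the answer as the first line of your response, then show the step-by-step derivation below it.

v0:0,v1:inf,v2:inf,v3:13,v4:13,v5:1,v6:inf,v7:inf

step 1: dist = v0:0,v1:inf,v2:inf,v3:inf,v4:inf,v5:1,v6:inf,v7:inf
step 2: dist = v0:0,v1:inf,v2:inf,v3:13,v4:13,v5:1,v6:inf,v7:inf
step 3: dist = v0:0,v1:inf,v2:inf,v3:13,v4:13,v5:1,v6:inf,v7:inf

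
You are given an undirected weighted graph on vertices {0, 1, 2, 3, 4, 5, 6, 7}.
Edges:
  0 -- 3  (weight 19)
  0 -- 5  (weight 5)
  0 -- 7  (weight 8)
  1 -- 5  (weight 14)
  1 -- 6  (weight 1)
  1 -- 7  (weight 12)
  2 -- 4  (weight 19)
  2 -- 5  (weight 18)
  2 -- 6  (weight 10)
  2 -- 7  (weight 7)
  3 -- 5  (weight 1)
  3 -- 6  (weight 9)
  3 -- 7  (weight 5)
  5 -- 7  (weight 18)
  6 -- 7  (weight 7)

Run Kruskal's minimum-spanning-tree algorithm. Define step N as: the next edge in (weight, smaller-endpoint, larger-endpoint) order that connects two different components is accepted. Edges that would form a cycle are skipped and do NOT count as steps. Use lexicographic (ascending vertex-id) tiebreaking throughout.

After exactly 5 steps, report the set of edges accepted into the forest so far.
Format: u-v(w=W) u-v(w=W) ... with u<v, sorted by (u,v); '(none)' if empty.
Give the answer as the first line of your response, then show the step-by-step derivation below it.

0-5(w=5) 1-6(w=1) 2-7(w=7) 3-5(w=1) 3-7(w=5)

step 1: add edge 1-6 (w=1); MST = {1-6(w=1)}
step 2: add edge 3-5 (w=1); MST = {1-6(w=1) 3-5(w=1)}
step 3: add edge 0-5 (w=5); MST = {0-5(w=5) 1-6(w=1) 3-5(w=1)}
step 4: add edge 3-7 (w=5); MST = {0-5(w=5) 1-6(w=1) 3-5(w=1) 3-7(w=5)}
step 5: add edge 2-7 (w=7); MST = {0-5(w=5) 1-6(w=1) 2-7(w=7) 3-5(w=1) 3-7(w=5)}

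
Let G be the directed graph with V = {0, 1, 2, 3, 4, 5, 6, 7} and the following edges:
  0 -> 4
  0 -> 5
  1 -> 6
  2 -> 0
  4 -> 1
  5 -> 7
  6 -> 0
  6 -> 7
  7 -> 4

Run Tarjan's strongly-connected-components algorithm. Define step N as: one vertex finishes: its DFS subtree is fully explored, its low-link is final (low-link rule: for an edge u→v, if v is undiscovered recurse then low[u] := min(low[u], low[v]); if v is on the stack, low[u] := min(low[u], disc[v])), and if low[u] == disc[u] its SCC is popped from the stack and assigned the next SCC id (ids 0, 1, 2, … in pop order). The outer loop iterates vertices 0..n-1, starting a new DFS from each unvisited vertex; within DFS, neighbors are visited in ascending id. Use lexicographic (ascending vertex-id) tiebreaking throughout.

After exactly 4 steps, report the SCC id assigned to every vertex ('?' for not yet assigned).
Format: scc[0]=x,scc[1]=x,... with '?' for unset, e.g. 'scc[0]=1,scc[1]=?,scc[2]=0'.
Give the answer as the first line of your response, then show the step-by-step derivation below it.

scc[0]=?,scc[1]=?,scc[2]=?,scc[3]=?,scc[4]=?,scc[5]=?,scc[6]=?,scc[7]=?

step 1: low=(low[0]=0,low[1]=2,low[2]=?,low[3]=?,low[4]=1,low[5]=?,low[6]=0,low[7]=1); scc=(scc[0]=?,scc[1]=?,scc[2]=?,scc[3]=?,scc[4]=?,scc[5]=?,scc[6]=?,scc[7]=?)
step 2: low=(low[0]=0,low[1]=2,low[2]=?,low[3]=?,low[4]=1,low[5]=?,low[6]=0,low[7]=1); scc=(scc[0]=?,scc[1]=?,scc[2]=?,scc[3]=?,scc[4]=?,scc[5]=?,scc[6]=?,scc[7]=?)
step 3: low=(low[0]=0,low[1]=0,low[2]=?,low[3]=?,low[4]=1,low[5]=?,low[6]=0,low[7]=1); scc=(scc[0]=?,scc[1]=?,scc[2]=?,scc[3]=?,scc[4]=?,scc[5]=?,scc[6]=?,scc[7]=?)
step 4: low=(low[0]=0,low[1]=0,low[2]=?,low[3]=?,low[4]=0,low[5]=?,low[6]=0,low[7]=1); scc=(scc[0]=?,scc[1]=?,scc[2]=?,scc[3]=?,scc[4]=?,scc[5]=?,scc[6]=?,scc[7]=?)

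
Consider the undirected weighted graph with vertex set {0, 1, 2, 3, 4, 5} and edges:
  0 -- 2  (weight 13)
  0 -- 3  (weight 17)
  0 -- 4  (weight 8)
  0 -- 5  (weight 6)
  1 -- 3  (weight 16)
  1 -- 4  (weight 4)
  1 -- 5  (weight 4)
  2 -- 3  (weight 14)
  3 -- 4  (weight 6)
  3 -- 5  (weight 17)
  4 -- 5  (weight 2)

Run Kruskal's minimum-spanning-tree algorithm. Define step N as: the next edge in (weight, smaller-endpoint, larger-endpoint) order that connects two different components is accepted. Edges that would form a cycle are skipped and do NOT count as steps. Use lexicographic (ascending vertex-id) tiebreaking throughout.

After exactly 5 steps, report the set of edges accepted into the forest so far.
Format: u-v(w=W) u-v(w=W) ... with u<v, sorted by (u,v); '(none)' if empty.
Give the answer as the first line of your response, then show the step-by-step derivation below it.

0-2(w=13) 0-5(w=6) 1-4(w=4) 3-4(w=6) 4-5(w=2)

step 1: add edge 4-5 (w=2); MST = {4-5(w=2)}
step 2: add edge 1-4 (w=4); MST = {1-4(w=4) 4-5(w=2)}
step 3: add edge 0-5 (w=6); MST = {0-5(w=6) 1-4(w=4) 4-5(w=2)}
step 4: add edge 3-4 (w=6); MST = {0-5(w=6) 1-4(w=4) 3-4(w=6) 4-5(w=2)}
step 5: add edge 0-2 (w=13); MST = {0-2(w=13) 0-5(w=6) 1-4(w=4) 3-4(w=6) 4-5(w=2)}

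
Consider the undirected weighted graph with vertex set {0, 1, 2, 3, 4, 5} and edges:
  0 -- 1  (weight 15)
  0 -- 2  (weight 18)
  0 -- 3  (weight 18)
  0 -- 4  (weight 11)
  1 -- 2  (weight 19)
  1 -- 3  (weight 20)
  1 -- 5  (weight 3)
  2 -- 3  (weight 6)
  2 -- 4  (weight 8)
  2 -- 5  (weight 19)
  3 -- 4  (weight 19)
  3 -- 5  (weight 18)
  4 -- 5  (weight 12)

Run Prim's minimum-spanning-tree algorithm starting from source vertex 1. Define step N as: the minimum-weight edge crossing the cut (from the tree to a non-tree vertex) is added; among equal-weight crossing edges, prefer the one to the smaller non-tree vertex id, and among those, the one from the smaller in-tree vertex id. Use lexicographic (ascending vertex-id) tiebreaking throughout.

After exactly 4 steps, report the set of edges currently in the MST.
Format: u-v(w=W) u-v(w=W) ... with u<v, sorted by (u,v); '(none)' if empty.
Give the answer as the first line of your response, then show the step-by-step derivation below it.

1-5(w=3) 2-3(w=6) 2-4(w=8) 4-5(w=12)

step 1: add edge 1-5 (w=3); MST = {1-5(w=3)}
step 2: add edge 4-5 (w=12); MST = {1-5(w=3) 4-5(w=12)}
step 3: add edge 2-4 (w=8); MST = {1-5(w=3) 2-4(w=8) 4-5(w=12)}
step 4: add edge 2-3 (w=6); MST = {1-5(w=3) 2-3(w=6) 2-4(w=8) 4-5(w=12)}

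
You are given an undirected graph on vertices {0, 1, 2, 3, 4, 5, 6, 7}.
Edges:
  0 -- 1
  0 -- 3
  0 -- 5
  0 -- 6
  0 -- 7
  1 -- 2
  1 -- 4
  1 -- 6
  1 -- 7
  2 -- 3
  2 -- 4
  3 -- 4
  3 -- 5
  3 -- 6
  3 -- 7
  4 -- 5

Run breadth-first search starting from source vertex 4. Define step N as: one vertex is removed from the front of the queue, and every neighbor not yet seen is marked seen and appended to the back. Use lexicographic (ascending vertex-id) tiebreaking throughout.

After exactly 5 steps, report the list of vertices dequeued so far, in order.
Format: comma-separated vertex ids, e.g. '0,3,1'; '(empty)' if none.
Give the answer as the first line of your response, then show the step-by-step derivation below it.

4,1,2,3,5

step 1: dequeue 4; queue=[1,2,3,5]; order=4
step 2: dequeue 1; queue=[2,3,5,0,6,7]; order=4,1
step 3: dequeue 2; queue=[3,5,0,6,7]; order=4,1,2
step 4: dequeue 3; queue=[5,0,6,7]; order=4,1,2,3
step 5: dequeue 5; queue=[0,6,7]; order=4,1,2,3,5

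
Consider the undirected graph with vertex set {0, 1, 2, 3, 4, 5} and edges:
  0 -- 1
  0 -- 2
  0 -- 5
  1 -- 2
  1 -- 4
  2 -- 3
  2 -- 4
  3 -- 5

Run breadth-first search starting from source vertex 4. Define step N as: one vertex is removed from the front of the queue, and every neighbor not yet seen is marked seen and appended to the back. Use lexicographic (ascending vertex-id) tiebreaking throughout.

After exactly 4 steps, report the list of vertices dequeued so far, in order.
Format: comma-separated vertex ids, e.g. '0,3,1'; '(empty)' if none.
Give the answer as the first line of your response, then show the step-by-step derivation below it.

4,1,2,0

step 1: dequeue 4; queue=[1,2]; order=4
step 2: dequeue 1; queue=[2,0]; order=4,1
step 3: dequeue 2; queue=[0,3]; order=4,1,2
step 4: dequeue 0; queue=[3,5]; order=4,1,2,0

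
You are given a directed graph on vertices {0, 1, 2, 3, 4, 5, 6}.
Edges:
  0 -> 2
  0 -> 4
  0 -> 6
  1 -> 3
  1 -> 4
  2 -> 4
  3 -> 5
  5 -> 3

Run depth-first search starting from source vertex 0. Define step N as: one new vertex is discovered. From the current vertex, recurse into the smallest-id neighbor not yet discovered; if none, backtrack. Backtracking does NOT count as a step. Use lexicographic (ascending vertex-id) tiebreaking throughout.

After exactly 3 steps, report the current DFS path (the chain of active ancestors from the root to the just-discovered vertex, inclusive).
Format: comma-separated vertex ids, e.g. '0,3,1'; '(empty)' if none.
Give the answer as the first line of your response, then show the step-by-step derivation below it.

0,2,4

step 1: discover 0; path=0; order=0
step 2: discover 2; path=0>2; order=0,2
step 3: discover 4; path=0>2>4; order=0,2,4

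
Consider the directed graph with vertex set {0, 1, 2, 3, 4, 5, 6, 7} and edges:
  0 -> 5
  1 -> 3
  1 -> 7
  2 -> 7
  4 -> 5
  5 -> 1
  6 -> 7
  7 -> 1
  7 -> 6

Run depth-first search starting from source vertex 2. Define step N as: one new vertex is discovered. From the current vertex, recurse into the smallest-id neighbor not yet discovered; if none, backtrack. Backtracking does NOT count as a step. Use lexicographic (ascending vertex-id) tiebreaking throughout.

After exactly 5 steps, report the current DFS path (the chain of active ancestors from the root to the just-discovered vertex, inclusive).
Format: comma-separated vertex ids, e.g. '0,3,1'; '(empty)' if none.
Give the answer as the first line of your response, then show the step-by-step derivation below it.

2,7,6

step 1: discover 2; path=2; order=2
step 2: discover 7; path=2>7; order=2,7
step 3: discover 1; path=2>7>1; order=2,7,1
step 4: discover 3; path=2>7>1>3; order=2,7,1,3
step 5: discover 6; path=2>7>6; order=2,7,1,3,6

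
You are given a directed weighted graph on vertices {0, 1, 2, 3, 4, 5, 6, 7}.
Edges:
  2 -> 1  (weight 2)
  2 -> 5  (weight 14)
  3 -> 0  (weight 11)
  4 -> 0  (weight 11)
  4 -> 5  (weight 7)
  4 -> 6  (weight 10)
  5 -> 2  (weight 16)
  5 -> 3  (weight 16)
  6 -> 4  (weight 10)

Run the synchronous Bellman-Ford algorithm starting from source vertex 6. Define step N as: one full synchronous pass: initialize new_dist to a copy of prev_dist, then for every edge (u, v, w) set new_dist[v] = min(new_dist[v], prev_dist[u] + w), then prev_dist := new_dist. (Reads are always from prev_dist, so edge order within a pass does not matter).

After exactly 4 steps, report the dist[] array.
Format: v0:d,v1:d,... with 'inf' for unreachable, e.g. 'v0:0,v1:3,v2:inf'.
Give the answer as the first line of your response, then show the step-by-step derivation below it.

v0:21,v1:35,v2:33,v3:33,v4:10,v5:17,v6:0,v7:inf

step 1: dist = v0:inf,v1:inf,v2:inf,v3:inf,v4:10,v5:inf,v6:0,v7:inf
step 2: dist = v0:21,v1:inf,v2:inf,v3:inf,v4:10,v5:17,v6:0,v7:inf
step 3: dist = v0:21,v1:inf,v2:33,v3:33,v4:10,v5:17,v6:0,v7:inf
step 4: dist = v0:21,v1:35,v2:33,v3:33,v4:10,v5:17,v6:0,v7:inf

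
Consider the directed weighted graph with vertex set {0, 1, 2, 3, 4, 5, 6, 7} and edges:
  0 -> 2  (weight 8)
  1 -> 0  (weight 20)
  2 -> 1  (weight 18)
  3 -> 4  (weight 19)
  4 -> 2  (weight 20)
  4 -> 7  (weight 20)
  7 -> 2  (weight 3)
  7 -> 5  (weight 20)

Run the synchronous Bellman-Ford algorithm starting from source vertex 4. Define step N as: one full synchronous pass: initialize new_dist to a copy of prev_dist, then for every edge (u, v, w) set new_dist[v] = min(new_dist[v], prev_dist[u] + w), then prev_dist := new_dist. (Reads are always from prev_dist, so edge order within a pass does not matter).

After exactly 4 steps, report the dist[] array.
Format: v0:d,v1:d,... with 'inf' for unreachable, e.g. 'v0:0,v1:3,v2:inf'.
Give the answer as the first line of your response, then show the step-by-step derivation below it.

v0:58,v1:38,v2:20,v3:inf,v4:0,v5:40,v6:inf,v7:20

step 1: dist = v0:inf,v1:inf,v2:20,v3:inf,v4:0,v5:inf,v6:inf,v7:20
step 2: dist = v0:inf,v1:38,v2:20,v3:inf,v4:0,v5:40,v6:inf,v7:20
step 3: dist = v0:58,v1:38,v2:20,v3:inf,v4:0,v5:40,v6:inf,v7:20
step 4: dist = v0:58,v1:38,v2:20,v3:inf,v4:0,v5:40,v6:inf,v7:20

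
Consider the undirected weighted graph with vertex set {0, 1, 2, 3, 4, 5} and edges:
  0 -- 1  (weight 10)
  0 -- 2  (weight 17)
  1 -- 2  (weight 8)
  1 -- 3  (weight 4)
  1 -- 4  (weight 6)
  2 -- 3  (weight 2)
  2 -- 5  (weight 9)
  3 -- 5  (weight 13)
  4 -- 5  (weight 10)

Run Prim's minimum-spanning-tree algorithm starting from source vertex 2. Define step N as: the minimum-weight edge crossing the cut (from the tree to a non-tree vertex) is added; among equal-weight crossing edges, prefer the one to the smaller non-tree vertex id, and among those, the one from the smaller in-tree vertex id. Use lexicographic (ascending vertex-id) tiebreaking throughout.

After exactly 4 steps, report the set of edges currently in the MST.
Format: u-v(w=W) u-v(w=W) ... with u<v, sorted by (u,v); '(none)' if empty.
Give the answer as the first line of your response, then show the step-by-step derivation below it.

1-3(w=4) 1-4(w=6) 2-3(w=2) 2-5(w=9)

step 1: add edge 2-3 (w=2); MST = {2-3(w=2)}
step 2: add edge 1-3 (w=4); MST = {1-3(w=4) 2-3(w=2)}
step 3: add edge 1-4 (w=6); MST = {1-3(w=4) 1-4(w=6) 2-3(w=2)}
step 4: add edge 2-5 (w=9); MST = {1-3(w=4) 1-4(w=6) 2-3(w=2) 2-5(w=9)}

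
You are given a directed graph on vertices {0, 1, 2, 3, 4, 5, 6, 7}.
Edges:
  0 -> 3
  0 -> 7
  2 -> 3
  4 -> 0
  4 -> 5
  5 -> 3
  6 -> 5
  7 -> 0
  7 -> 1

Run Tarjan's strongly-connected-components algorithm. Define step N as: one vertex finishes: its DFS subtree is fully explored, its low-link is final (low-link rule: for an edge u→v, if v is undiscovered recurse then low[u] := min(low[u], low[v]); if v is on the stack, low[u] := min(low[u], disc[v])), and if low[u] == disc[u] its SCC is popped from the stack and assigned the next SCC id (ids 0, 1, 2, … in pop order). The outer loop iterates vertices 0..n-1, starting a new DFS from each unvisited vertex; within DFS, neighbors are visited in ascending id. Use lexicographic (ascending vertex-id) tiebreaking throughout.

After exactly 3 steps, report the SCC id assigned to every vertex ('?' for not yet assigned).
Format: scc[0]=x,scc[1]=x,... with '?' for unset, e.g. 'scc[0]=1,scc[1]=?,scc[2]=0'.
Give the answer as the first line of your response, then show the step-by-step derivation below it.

scc[0]=?,scc[1]=1,scc[2]=?,scc[3]=0,scc[4]=?,scc[5]=?,scc[6]=?,scc[7]=?

step 1: low=(low[0]=0,low[1]=?,low[2]=?,low[3]=1,low[4]=?,low[5]=?,low[6]=?,low[7]=?); scc=(scc[0]=?,scc[1]=?,scc[2]=?,scc[3]=0,scc[4]=?,scc[5]=?,scc[6]=?,scc[7]=?)
step 2: low=(low[0]=0,low[1]=3,low[2]=?,low[3]=1,low[4]=?,low[5]=?,low[6]=?,low[7]=0); scc=(scc[0]=?,scc[1]=1,scc[2]=?,scc[3]=0,scc[4]=?,scc[5]=?,scc[6]=?,scc[7]=?)
step 3: low=(low[0]=0,low[1]=3,low[2]=?,low[3]=1,low[4]=?,low[5]=?,low[6]=?,low[7]=0); scc=(scc[0]=?,scc[1]=1,scc[2]=?,scc[3]=0,scc[4]=?,scc[5]=?,scc[6]=?,scc[7]=?)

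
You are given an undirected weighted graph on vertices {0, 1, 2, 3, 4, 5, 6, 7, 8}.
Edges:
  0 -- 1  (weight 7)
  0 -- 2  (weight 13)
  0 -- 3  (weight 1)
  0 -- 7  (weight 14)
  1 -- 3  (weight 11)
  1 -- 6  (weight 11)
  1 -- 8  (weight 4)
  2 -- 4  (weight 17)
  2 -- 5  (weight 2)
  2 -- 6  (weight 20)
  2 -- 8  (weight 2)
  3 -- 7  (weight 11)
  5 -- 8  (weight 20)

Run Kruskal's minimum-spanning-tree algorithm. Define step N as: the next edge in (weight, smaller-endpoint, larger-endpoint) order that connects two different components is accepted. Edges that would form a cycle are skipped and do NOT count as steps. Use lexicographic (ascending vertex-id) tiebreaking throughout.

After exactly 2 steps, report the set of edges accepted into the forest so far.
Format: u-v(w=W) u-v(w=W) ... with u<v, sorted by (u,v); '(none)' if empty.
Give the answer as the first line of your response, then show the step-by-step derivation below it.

0-3(w=1) 2-5(w=2)

step 1: add edge 0-3 (w=1); MST = {0-3(w=1)}
step 2: add edge 2-5 (w=2); MST = {0-3(w=1) 2-5(w=2)}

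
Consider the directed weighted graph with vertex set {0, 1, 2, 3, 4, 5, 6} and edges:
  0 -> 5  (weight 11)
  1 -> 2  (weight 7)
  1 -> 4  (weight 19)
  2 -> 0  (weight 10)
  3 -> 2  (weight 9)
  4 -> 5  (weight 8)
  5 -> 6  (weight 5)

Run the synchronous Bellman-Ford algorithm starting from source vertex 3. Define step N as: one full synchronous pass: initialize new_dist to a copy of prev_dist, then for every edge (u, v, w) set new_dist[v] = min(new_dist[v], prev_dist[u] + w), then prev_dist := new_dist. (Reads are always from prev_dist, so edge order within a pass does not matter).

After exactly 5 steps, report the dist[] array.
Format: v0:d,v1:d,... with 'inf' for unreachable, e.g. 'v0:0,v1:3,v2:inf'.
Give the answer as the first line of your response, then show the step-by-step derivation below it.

v0:19,v1:inf,v2:9,v3:0,v4:inf,v5:30,v6:35

step 1: dist = v0:inf,v1:inf,v2:9,v3:0,v4:inf,v5:inf,v6:inf
step 2: dist = v0:19,v1:inf,v2:9,v3:0,v4:inf,v5:inf,v6:inf
step 3: dist = v0:19,v1:inf,v2:9,v3:0,v4:inf,v5:30,v6:inf
step 4: dist = v0:19,v1:inf,v2:9,v3:0,v4:inf,v5:30,v6:35
step 5: dist = v0:19,v1:inf,v2:9,v3:0,v4:inf,v5:30,v6:35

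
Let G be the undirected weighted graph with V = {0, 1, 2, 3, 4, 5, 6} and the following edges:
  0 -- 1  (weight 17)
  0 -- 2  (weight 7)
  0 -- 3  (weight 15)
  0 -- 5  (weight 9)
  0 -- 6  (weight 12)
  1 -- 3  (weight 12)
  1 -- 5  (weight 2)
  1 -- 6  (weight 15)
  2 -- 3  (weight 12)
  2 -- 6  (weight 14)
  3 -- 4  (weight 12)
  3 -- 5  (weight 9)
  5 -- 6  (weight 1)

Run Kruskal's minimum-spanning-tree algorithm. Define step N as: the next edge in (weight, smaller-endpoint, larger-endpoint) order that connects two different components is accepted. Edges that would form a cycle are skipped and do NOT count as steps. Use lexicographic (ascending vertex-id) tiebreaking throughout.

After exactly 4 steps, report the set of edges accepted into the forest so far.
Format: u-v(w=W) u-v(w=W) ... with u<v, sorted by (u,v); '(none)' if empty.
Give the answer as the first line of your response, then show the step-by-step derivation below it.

0-2(w=7) 0-5(w=9) 1-5(w=2) 5-6(w=1)

step 1: add edge 5-6 (w=1); MST = {5-6(w=1)}
step 2: add edge 1-5 (w=2); MST = {1-5(w=2) 5-6(w=1)}
step 3: add edge 0-2 (w=7); MST = {0-2(w=7) 1-5(w=2) 5-6(w=1)}
step 4: add edge 0-5 (w=9); MST = {0-2(w=7) 0-5(w=9) 1-5(w=2) 5-6(w=1)}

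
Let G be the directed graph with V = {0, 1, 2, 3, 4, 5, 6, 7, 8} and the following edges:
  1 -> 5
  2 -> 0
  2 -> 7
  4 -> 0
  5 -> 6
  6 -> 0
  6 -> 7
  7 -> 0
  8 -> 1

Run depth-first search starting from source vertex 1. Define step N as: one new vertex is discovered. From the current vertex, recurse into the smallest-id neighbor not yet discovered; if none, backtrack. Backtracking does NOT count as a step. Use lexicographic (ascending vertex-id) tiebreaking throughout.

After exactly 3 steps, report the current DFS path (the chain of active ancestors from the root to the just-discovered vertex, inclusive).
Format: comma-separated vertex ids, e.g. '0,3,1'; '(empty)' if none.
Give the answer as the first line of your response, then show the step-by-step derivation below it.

1,5,6

step 1: discover 1; path=1; order=1
step 2: discover 5; path=1>5; order=1,5
step 3: discover 6; path=1>5>6; order=1,5,6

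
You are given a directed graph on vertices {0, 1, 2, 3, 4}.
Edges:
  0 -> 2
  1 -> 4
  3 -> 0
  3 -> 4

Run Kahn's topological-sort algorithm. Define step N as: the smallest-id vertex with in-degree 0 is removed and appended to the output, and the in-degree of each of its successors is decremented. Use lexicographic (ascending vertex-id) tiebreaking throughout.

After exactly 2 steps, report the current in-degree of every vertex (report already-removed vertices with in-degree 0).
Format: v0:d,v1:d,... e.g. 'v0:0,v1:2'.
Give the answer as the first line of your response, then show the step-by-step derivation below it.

v0:0,v1:0,v2:1,v3:0,v4:0

step 1: output 1; order=[1]; indeg=(1,0,1,0,1)
step 2: output 3; order=[1,3]; indeg=(0,0,1,0,0)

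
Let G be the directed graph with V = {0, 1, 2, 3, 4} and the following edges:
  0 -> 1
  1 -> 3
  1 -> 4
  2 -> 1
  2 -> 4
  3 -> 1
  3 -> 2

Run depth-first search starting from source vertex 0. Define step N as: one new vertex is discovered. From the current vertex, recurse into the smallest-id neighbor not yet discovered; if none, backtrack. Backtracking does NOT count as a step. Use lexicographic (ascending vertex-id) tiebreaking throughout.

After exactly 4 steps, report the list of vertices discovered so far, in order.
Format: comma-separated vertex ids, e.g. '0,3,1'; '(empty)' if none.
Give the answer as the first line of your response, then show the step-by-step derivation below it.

0,1,3,2

step 1: discover 0; path=0; order=0
step 2: discover 1; path=0>1; order=0,1
step 3: discover 3; path=0>1>3; order=0,1,3
step 4: discover 2; path=0>1>3>2; order=0,1,3,2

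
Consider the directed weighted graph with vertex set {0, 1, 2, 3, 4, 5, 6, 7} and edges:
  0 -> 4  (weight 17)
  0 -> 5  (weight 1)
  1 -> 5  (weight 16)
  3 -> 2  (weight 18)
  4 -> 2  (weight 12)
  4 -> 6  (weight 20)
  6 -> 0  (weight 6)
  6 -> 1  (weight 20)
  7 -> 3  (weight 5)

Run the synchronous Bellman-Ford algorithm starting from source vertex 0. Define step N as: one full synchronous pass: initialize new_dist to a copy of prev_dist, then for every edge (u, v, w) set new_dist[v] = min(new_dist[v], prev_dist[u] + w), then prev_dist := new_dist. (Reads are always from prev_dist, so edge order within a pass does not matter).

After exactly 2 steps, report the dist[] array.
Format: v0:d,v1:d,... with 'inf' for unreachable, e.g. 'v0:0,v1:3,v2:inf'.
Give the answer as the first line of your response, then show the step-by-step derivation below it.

v0:0,v1:inf,v2:29,v3:inf,v4:17,v5:1,v6:37,v7:inf

step 1: dist = v0:0,v1:inf,v2:inf,v3:inf,v4:17,v5:1,v6:inf,v7:inf
step 2: dist = v0:0,v1:inf,v2:29,v3:inf,v4:17,v5:1,v6:37,v7:inf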